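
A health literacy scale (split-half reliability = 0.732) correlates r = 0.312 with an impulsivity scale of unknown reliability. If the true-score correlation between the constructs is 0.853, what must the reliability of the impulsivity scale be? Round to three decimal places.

r_true = r_obs / √(r_xx · r_yy) ⇒ 0.853 = 0.312 / √(0.732 · r_yy).
√(0.732 · r_yy) = 0.312 / 0.853 = 0.3658; 0.732 · r_yy = 0.1338; r_yy = 0.1338 / 0.732 ≈ 0.183.

0.183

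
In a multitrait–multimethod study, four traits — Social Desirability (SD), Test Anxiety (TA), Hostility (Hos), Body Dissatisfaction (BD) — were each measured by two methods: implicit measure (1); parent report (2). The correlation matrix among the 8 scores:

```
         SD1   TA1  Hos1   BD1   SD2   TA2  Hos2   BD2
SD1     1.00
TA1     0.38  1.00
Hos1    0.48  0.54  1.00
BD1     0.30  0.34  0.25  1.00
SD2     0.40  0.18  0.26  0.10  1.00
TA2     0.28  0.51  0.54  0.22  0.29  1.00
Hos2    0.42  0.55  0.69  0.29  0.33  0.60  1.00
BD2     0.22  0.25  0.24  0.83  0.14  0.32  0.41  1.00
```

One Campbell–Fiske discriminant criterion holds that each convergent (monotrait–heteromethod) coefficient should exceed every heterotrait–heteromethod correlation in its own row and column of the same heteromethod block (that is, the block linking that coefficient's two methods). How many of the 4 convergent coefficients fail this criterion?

Checking each validity diagonal entry against its comparison values:
SD (methods 1·2): 0.40 vs {0.28, 0.18, 0.42, 0.26, 0.22, 0.10} → fail.
TA (methods 1·2): 0.51 vs {0.18, 0.28, 0.55, 0.54, 0.25, 0.22} → fail.
Hos (methods 1·2): 0.69 vs {0.26, 0.42, 0.54, 0.55, 0.24, 0.29} → pass.
BD (methods 1·2): 0.83 vs {0.10, 0.22, 0.22, 0.25, 0.29, 0.24} → pass.
2 of 4 fail.

2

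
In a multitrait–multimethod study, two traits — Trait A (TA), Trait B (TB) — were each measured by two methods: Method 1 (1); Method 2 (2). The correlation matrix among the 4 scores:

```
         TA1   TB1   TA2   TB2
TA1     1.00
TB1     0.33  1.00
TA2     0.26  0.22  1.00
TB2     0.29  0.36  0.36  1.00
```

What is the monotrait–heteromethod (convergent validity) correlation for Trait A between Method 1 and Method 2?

Same trait (TA), different methods: r(TA1, TA2) = 0.26.

0.26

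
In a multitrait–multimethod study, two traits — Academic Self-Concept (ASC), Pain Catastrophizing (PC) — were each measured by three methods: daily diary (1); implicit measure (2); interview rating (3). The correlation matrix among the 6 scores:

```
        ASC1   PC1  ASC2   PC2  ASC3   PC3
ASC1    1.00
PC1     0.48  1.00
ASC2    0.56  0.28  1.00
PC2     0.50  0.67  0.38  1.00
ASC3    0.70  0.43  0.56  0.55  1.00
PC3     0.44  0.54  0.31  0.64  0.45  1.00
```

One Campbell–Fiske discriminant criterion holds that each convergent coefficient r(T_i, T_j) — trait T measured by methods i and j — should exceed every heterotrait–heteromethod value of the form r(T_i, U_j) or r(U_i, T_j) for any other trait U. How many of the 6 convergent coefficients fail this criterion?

Checking each validity diagonal entry against its comparison values:
ASC (methods 1·2): 0.56 vs {0.50, 0.28} → pass.
ASC (methods 1·3): 0.70 vs {0.44, 0.43} → pass.
ASC (methods 2·3): 0.56 vs {0.31, 0.55} → pass.
PC (methods 1·2): 0.67 vs {0.28, 0.50} → pass.
PC (methods 1·3): 0.54 vs {0.43, 0.44} → pass.
PC (methods 2·3): 0.64 vs {0.55, 0.31} → pass.
0 of 6 fail.

0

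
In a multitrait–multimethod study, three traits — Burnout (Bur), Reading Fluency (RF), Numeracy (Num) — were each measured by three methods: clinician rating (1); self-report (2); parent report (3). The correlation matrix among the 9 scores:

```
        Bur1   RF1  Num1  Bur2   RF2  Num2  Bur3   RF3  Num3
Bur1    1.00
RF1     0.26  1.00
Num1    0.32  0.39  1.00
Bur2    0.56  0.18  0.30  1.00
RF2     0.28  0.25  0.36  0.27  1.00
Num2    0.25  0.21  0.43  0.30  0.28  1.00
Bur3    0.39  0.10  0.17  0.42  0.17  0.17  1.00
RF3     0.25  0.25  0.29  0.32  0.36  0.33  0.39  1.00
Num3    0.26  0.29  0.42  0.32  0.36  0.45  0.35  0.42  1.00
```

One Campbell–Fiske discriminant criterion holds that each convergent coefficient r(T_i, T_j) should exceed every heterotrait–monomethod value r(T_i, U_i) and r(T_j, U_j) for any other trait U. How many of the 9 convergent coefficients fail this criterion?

Each convergent coefficient versus the relevant comparison correlations:
Bur (methods 1·2): 0.56 vs {0.26, 0.27, 0.32, 0.30} → pass.
Bur (methods 1·3): 0.39 vs {0.26, 0.39, 0.32, 0.35} → fail.
Bur (methods 2·3): 0.42 vs {0.27, 0.39, 0.30, 0.35} → pass.
RF (methods 1·2): 0.25 vs {0.26, 0.27, 0.39, 0.28} → fail.
RF (methods 1·3): 0.25 vs {0.26, 0.39, 0.39, 0.42} → fail.
RF (methods 2·3): 0.36 vs {0.27, 0.39, 0.28, 0.42} → fail.
Num (methods 1·2): 0.43 vs {0.32, 0.30, 0.39, 0.28} → pass.
Num (methods 1·3): 0.42 vs {0.32, 0.35, 0.39, 0.42} → fail.
Num (methods 2·3): 0.45 vs {0.30, 0.35, 0.28, 0.42} → pass.
5 of 9 fail.

5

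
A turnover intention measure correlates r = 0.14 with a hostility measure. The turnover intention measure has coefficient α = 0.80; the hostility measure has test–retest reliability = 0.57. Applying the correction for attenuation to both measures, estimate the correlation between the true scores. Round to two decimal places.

r_true = r_obs / √(r_xx · r_yy) = 0.14 / √(0.80 × 0.57) = 0.14 / √0.4560 = 0.14 / 0.6753 ≈ 0.21.

0.21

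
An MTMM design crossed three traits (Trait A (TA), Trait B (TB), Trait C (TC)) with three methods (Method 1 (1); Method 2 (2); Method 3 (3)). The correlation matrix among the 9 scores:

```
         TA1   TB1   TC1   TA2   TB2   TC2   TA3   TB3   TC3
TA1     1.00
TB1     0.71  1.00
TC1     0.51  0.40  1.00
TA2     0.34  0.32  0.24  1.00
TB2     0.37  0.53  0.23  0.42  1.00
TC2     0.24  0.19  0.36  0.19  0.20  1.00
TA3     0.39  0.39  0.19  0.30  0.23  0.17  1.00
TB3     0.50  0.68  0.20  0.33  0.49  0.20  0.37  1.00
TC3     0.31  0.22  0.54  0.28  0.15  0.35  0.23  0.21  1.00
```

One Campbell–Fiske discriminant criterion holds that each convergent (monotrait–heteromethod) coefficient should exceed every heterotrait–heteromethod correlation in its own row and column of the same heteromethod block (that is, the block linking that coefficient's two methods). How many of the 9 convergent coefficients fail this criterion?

Checking each validity diagonal entry against its comparison values:
TA (methods 1·2): 0.34 vs {0.37, 0.32, 0.24, 0.24} → fail.
TA (methods 1·3): 0.39 vs {0.50, 0.39, 0.31, 0.19} → fail.
TA (methods 2·3): 0.30 vs {0.33, 0.23, 0.28, 0.17} → fail.
TB (methods 1·2): 0.53 vs {0.32, 0.37, 0.19, 0.23} → pass.
TB (methods 1·3): 0.68 vs {0.39, 0.50, 0.22, 0.20} → pass.
TB (methods 2·3): 0.49 vs {0.23, 0.33, 0.15, 0.20} → pass.
TC (methods 1·2): 0.36 vs {0.24, 0.24, 0.23, 0.19} → pass.
TC (methods 1·3): 0.54 vs {0.19, 0.31, 0.20, 0.22} → pass.
TC (methods 2·3): 0.35 vs {0.17, 0.28, 0.20, 0.15} → pass.
3 of 9 fail.

3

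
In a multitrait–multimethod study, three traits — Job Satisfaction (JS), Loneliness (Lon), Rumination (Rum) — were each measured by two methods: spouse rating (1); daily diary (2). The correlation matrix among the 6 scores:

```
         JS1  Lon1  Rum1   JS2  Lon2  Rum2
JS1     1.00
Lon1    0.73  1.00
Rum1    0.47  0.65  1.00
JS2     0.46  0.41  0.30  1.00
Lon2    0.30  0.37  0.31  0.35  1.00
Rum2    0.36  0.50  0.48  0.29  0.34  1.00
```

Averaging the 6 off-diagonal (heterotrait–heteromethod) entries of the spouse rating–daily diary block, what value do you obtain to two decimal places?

HTHM values (method 1 × method 2): 0.30, 0.36, 0.41, 0.50, 0.30, 0.31; mean = 2.18/6 = 0.36.

0.36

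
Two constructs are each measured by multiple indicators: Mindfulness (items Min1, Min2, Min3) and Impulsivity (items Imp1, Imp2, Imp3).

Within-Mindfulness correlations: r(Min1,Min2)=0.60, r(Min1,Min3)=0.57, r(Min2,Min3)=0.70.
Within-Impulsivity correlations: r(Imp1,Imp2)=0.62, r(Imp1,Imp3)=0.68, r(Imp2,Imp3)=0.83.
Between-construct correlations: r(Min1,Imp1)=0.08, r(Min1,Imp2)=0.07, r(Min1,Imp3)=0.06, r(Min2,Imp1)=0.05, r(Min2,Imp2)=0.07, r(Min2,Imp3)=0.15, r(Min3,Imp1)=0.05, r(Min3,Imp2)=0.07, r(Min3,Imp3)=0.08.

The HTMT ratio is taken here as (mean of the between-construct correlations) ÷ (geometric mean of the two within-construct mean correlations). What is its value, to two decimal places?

0.11

Between-construct mean = 0.68/9 = 0.0756.
Mean within-Min = 1.87/3 = 0.6233; mean within-Imp = 2.13/3 = 0.7100.
Geometric mean = √(0.6233 × 0.7100) = 0.6652.
HTMT = 0.0756 / 0.6652 = 0.11.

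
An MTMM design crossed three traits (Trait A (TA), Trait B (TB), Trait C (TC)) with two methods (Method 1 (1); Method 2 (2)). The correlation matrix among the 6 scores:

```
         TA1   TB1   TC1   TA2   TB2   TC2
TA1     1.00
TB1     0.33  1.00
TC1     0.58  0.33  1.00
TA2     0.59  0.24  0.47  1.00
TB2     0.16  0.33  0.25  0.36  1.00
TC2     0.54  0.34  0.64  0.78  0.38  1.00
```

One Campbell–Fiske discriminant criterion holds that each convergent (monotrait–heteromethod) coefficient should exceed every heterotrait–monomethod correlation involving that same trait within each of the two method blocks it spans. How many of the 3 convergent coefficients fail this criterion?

Each convergent coefficient versus the relevant comparison correlations:
TA (methods 1·2): 0.59 vs {0.33, 0.36, 0.58, 0.78} → fail.
TB (methods 1·2): 0.33 vs {0.33, 0.36, 0.33, 0.38} → fail.
TC (methods 1·2): 0.64 vs {0.58, 0.78, 0.33, 0.38} → fail.
3 of 3 fail.

3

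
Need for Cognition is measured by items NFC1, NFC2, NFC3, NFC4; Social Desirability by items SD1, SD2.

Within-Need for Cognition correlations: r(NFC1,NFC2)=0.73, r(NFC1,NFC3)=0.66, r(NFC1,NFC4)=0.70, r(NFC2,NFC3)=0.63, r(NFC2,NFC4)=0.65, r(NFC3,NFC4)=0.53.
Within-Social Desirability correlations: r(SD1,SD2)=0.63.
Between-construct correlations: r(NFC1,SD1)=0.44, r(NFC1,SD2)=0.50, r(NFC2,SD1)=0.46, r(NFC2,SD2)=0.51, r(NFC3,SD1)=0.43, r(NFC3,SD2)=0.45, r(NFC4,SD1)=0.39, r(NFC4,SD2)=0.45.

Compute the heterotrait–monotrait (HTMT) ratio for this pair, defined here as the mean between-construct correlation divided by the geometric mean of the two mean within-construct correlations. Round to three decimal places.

Mean between = 3.63/8 = 0.4538.
Mean within-NFC = 3.90/6 = 0.6500; mean within-SD = 0.63/1 = 0.6300.
Geometric mean = √(0.6500 × 0.6300) = 0.6399.
HTMT = 0.4538 / 0.6399 = 0.709.

0.709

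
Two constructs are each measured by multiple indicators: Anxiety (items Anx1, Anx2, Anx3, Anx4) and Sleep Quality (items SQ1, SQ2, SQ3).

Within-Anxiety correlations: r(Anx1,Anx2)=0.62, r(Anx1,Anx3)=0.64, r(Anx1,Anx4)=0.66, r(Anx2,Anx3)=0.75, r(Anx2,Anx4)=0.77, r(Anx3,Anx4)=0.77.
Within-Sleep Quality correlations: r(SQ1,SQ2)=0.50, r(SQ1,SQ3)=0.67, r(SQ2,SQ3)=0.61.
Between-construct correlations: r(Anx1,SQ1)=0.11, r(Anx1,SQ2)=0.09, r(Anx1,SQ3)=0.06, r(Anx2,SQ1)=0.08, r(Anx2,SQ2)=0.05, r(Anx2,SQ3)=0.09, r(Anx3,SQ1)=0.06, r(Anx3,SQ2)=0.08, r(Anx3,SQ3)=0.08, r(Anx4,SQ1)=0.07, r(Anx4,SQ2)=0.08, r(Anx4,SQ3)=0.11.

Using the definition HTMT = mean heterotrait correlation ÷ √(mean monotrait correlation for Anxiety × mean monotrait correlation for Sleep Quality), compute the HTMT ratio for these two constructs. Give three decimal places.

Mean between = 0.96/12 = 0.0800.
Mean within-Anx = 4.21/6 = 0.7017; mean within-SQ = 1.78/3 = 0.5933.
Geometric mean = √(0.7017 × 0.5933) = 0.6452.
HTMT = 0.0800 / 0.6452 = 0.124.

0.124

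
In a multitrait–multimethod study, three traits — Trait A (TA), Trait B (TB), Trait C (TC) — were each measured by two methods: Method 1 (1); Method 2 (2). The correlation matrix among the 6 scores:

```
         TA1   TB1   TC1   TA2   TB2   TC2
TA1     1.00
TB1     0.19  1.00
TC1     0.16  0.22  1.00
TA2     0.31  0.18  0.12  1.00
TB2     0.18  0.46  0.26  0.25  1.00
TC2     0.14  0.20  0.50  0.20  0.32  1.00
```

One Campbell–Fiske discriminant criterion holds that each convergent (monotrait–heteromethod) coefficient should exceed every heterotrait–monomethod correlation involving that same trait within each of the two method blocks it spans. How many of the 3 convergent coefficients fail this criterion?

Convergent coefficients and their comparison sets:
TA (methods 1·2): 0.31 vs {0.19, 0.25, 0.16, 0.20} → pass.
TB (methods 1·2): 0.46 vs {0.19, 0.25, 0.22, 0.32} → pass.
TC (methods 1·2): 0.50 vs {0.16, 0.20, 0.22, 0.32} → pass.
0 of 3 fail.

0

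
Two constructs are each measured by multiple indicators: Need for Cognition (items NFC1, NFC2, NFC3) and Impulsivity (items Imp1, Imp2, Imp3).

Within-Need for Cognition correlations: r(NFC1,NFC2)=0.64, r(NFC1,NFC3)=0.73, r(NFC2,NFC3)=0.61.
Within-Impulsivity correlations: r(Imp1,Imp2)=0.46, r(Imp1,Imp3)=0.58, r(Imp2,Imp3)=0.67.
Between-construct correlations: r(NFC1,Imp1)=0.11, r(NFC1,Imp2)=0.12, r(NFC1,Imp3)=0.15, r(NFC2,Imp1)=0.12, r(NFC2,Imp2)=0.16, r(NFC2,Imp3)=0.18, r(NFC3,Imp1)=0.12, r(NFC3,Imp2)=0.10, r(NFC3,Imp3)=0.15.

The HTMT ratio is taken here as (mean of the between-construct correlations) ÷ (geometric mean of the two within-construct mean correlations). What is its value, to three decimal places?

0.219

Mean heterotrait r = 1.21/9 = 0.1344.
Mean within-NFC = 1.98/3 = 0.6600; mean within-Imp = 1.71/3 = 0.5700.
Geometric mean = √(0.6600 × 0.5700) = 0.6134.
HTMT = 0.1344 / 0.6134 = 0.219.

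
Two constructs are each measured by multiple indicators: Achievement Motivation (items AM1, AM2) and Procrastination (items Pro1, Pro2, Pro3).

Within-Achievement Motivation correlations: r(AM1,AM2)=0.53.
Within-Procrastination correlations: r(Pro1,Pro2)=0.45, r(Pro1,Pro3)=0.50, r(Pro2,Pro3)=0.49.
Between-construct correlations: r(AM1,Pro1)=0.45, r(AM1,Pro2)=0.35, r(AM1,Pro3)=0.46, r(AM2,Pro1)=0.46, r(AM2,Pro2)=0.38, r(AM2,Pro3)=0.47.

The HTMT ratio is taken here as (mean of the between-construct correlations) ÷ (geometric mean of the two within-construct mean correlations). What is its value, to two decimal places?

0.85

Mean between = 2.57/6 = 0.4283.
Mean within-AM = 0.53/1 = 0.5300; mean within-Pro = 1.44/3 = 0.4800.
Geometric mean = √(0.5300 × 0.4800) = 0.5044.
HTMT = 0.4283 / 0.5044 = 0.85.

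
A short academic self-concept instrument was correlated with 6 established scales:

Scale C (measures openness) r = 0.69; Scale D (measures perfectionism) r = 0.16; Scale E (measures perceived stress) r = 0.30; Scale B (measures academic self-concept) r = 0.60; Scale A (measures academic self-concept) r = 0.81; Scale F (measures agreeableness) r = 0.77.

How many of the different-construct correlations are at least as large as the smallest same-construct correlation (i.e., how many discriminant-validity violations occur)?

2

Convergent (same construct = academic self-concept): Scale B, Scale A.
Smallest convergent = 0.60. Discriminant values: 0.69, 0.16, 0.30, 0.77; count ≥ 0.60 → 2.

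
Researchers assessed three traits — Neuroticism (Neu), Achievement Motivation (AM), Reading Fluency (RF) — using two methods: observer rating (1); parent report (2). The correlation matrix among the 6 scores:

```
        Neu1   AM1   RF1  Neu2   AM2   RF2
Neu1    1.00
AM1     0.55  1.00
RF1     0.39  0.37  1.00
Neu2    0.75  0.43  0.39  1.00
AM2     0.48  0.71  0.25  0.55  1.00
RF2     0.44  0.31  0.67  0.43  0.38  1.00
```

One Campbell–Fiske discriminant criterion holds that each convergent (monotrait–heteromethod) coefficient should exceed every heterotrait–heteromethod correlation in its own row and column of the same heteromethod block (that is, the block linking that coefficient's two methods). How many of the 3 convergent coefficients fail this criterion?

0

Each convergent coefficient versus the relevant comparison correlations:
Neu (methods 1·2): 0.75 vs {0.48, 0.43, 0.44, 0.39} → pass.
AM (methods 1·2): 0.71 vs {0.43, 0.48, 0.31, 0.25} → pass.
RF (methods 1·2): 0.67 vs {0.39, 0.44, 0.25, 0.31} → pass.
0 of 3 fail.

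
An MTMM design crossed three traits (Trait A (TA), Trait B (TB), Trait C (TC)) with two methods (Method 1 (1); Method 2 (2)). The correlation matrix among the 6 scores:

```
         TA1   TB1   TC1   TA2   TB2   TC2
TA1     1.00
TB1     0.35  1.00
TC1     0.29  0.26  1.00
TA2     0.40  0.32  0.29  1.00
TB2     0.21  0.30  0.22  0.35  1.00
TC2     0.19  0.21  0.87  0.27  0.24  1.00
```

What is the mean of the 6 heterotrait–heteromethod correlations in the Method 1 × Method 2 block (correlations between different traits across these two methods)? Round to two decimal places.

HTHM values (method 1 × method 2): 0.21, 0.19, 0.32, 0.21, 0.29, 0.22; mean = 1.44/6 = 0.24.

0.24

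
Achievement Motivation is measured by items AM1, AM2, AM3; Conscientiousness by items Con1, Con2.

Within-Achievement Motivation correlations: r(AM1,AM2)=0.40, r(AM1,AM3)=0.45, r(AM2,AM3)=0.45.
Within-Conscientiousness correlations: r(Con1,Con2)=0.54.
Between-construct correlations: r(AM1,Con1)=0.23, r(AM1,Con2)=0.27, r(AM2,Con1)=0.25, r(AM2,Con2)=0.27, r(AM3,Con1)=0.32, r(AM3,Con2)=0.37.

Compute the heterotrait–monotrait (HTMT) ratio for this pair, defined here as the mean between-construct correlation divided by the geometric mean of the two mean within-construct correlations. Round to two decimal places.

Mean heterotrait r = 1.71/6 = 0.2850.
Mean within-AM = 1.30/3 = 0.4333; mean within-Con = 0.54/1 = 0.5400.
Geometric mean = √(0.4333 × 0.5400) = 0.4837.
HTMT = 0.2850 / 0.4837 = 0.59.

0.59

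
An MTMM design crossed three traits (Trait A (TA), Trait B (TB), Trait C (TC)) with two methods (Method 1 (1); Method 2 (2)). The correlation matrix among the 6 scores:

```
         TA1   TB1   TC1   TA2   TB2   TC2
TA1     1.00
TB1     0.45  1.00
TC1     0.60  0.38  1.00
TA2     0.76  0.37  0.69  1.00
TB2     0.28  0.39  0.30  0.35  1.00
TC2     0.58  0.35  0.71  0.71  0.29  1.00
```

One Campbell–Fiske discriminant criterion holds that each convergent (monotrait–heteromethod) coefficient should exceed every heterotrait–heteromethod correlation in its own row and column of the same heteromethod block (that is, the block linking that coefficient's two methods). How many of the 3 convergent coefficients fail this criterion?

Each convergent coefficient versus the relevant comparison correlations:
TA (methods 1·2): 0.76 vs {0.28, 0.37, 0.58, 0.69} → pass.
TB (methods 1·2): 0.39 vs {0.37, 0.28, 0.35, 0.30} → pass.
TC (methods 1·2): 0.71 vs {0.69, 0.58, 0.30, 0.35} → pass.
0 of 3 fail.

0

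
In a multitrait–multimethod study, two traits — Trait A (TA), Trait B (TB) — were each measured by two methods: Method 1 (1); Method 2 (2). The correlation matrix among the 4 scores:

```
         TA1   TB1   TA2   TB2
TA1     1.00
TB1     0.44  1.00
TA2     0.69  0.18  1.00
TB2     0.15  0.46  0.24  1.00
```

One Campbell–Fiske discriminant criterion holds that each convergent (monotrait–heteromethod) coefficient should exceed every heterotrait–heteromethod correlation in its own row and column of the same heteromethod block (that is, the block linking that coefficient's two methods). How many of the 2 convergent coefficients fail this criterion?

0

Checking each validity diagonal entry against its comparison values:
TA (methods 1·2): 0.69 vs {0.15, 0.18} → pass.
TB (methods 1·2): 0.46 vs {0.18, 0.15} → pass.
0 of 2 fail.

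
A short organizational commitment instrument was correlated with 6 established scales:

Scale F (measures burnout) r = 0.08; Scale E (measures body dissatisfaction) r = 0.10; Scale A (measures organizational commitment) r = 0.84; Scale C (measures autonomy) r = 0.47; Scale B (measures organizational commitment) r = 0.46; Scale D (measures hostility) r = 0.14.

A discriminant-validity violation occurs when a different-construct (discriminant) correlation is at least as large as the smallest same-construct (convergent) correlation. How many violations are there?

1

Convergent (same construct = organizational commitment): Scale A, Scale B.
Smallest convergent = 0.46. Discriminant values: 0.08, 0.10, 0.47, 0.14; count ≥ 0.46 → 1.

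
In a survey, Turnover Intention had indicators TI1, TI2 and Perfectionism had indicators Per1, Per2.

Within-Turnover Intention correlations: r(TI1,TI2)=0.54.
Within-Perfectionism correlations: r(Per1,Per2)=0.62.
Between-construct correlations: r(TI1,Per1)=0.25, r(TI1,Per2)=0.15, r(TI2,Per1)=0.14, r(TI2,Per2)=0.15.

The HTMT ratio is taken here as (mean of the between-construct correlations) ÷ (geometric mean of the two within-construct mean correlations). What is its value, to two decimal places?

0.30

Between-construct mean = 0.69/4 = 0.1725.
Mean within-TI = 0.54/1 = 0.5400; mean within-Per = 0.62/1 = 0.6200.
Geometric mean = √(0.5400 × 0.6200) = 0.5786.
HTMT = 0.1725 / 0.5786 = 0.30.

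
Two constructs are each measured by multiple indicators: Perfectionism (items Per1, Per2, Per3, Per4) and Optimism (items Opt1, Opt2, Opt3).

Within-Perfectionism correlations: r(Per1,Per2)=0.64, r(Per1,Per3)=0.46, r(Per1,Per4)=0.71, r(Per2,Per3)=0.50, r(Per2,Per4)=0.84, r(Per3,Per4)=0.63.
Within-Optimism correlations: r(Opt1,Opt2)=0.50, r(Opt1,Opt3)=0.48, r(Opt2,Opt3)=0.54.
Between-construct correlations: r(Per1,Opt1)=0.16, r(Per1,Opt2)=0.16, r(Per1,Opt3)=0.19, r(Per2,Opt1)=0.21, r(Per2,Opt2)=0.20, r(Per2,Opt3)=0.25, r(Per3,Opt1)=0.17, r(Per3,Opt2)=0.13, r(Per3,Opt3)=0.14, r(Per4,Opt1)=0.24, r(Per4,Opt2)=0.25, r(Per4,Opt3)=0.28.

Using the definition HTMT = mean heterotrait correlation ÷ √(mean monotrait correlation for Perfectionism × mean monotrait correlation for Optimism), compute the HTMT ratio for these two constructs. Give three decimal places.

0.351

Between-construct mean = 2.38/12 = 0.1983.
Mean within-Per = 3.78/6 = 0.6300; mean within-Opt = 1.52/3 = 0.5067.
Geometric mean = √(0.6300 × 0.5067) = 0.5650.
HTMT = 0.1983 / 0.5650 = 0.351.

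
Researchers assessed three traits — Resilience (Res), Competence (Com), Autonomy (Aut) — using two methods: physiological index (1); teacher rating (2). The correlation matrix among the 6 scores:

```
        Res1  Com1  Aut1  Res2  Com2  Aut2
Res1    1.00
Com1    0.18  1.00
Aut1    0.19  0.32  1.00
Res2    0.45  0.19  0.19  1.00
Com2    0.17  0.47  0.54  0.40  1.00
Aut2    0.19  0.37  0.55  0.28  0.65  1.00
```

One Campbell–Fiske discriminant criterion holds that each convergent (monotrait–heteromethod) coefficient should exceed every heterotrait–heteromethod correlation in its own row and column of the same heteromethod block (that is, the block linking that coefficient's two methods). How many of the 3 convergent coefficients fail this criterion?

1

Checking each validity diagonal entry against its comparison values:
Res (methods 1·2): 0.45 vs {0.17, 0.19, 0.19, 0.19} → pass.
Com (methods 1·2): 0.47 vs {0.19, 0.17, 0.37, 0.54} → fail.
Aut (methods 1·2): 0.55 vs {0.19, 0.19, 0.54, 0.37} → pass.
1 of 3 fail.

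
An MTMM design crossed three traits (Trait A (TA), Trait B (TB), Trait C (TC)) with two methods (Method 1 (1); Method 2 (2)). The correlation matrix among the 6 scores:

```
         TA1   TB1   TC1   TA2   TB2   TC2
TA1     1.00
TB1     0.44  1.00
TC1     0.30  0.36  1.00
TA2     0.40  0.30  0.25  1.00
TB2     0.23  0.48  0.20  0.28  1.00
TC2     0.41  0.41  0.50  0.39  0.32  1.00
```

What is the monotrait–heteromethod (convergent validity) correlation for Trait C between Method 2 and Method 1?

0.50

Same trait (TC), different methods: r(TC2, TC1) = 0.50.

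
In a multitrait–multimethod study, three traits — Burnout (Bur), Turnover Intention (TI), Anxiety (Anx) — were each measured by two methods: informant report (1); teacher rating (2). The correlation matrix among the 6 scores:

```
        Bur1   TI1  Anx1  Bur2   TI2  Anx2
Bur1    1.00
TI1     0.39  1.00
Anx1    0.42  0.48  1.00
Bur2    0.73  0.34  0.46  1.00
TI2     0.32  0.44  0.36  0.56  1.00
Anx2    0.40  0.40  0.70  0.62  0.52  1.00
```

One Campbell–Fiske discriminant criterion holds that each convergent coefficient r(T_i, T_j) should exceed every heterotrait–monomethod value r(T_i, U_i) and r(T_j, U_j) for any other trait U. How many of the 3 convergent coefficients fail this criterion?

1

Convergent coefficients and their comparison sets:
Bur (methods 1·2): 0.73 vs {0.39, 0.56, 0.42, 0.62} → pass.
TI (methods 1·2): 0.44 vs {0.39, 0.56, 0.48, 0.52} → fail.
Anx (methods 1·2): 0.70 vs {0.42, 0.62, 0.48, 0.52} → pass.
1 of 3 fail.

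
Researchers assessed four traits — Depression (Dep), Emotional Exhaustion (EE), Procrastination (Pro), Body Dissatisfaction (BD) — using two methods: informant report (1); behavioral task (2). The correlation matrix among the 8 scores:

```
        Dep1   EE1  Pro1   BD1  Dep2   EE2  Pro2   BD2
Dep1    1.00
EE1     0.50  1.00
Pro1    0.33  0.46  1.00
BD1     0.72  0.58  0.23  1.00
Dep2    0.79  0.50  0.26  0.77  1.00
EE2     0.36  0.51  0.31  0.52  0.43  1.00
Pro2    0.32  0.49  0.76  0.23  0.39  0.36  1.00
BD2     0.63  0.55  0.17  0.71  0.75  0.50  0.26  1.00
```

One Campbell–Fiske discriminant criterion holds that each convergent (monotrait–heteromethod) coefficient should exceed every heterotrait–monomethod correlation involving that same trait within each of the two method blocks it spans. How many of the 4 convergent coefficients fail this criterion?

2

Each convergent coefficient versus the relevant comparison correlations:
Dep (methods 1·2): 0.79 vs {0.50, 0.43, 0.33, 0.39, 0.72, 0.75} → pass.
EE (methods 1·2): 0.51 vs {0.50, 0.43, 0.46, 0.36, 0.58, 0.50} → fail.
Pro (methods 1·2): 0.76 vs {0.33, 0.39, 0.46, 0.36, 0.23, 0.26} → pass.
BD (methods 1·2): 0.71 vs {0.72, 0.75, 0.58, 0.50, 0.23, 0.26} → fail.
2 of 4 fail.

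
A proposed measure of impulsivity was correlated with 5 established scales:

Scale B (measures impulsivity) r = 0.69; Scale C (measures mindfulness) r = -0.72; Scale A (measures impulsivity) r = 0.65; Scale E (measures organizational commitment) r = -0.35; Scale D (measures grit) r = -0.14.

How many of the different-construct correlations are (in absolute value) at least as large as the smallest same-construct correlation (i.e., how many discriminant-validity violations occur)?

1

Convergent (same construct = impulsivity): Scale B, Scale A.
Smallest convergent = 0.65. Discriminant |r|: 0.72, 0.35, 0.14; count ≥ 0.65 → 1.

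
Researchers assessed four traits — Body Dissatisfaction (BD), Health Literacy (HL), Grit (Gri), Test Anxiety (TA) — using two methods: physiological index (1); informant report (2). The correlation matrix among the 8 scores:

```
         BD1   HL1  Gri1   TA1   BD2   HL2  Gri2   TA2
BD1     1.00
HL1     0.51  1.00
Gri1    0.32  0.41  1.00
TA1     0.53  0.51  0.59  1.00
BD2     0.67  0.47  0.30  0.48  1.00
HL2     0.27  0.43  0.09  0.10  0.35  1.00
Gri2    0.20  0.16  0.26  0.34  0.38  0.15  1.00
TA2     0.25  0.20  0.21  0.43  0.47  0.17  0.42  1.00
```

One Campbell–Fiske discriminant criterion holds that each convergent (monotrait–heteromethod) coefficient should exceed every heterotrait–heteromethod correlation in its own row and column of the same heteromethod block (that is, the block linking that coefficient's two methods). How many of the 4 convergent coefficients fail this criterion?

Each convergent coefficient versus the relevant comparison correlations:
BD (methods 1·2): 0.67 vs {0.27, 0.47, 0.20, 0.30, 0.25, 0.48} → pass.
HL (methods 1·2): 0.43 vs {0.47, 0.27, 0.16, 0.09, 0.20, 0.10} → fail.
Gri (methods 1·2): 0.26 vs {0.30, 0.20, 0.09, 0.16, 0.21, 0.34} → fail.
TA (methods 1·2): 0.43 vs {0.48, 0.25, 0.10, 0.20, 0.34, 0.21} → fail.
3 of 4 fail.

3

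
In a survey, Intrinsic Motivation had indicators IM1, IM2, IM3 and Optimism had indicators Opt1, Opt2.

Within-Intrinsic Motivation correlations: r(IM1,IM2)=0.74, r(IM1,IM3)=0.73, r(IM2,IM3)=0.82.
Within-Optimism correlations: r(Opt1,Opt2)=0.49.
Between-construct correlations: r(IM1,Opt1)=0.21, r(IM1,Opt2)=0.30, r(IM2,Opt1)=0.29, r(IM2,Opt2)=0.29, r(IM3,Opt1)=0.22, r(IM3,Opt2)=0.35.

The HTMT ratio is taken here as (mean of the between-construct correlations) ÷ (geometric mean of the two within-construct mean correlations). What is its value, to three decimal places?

0.452

Between-construct mean = 1.66/6 = 0.2767.
Mean within-IM = 2.29/3 = 0.7633; mean within-Opt = 0.49/1 = 0.4900.
Geometric mean = √(0.7633 × 0.4900) = 0.6116.
HTMT = 0.2767 / 0.6116 = 0.452.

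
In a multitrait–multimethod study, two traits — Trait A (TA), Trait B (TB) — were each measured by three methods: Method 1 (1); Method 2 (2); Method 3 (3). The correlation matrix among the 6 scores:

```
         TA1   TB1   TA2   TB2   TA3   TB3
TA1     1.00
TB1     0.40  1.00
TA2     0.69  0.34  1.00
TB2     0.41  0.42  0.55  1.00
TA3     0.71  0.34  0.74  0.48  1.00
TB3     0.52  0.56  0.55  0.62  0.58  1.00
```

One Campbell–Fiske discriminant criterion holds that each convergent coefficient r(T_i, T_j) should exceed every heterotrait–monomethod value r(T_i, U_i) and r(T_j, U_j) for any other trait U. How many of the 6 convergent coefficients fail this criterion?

Checking each validity diagonal entry against its comparison values:
TA (methods 1·2): 0.69 vs {0.40, 0.55} → pass.
TA (methods 1·3): 0.71 vs {0.40, 0.58} → pass.
TA (methods 2·3): 0.74 vs {0.55, 0.58} → pass.
TB (methods 1·2): 0.42 vs {0.40, 0.55} → fail.
TB (methods 1·3): 0.56 vs {0.40, 0.58} → fail.
TB (methods 2·3): 0.62 vs {0.55, 0.58} → pass.
2 of 6 fail.

2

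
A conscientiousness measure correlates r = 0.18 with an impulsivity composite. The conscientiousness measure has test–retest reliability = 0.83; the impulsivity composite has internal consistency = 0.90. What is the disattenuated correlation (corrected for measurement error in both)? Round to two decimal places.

r_true = r_obs / √(r_xx · r_yy) = 0.18 / √(0.83 × 0.90) = 0.18 / √0.7470 = 0.18 / 0.8643 ≈ 0.21.

0.21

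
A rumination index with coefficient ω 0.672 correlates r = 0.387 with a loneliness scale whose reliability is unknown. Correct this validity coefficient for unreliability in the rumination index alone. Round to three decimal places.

Single correction: r_c = r_obs / √r_xx = 0.387 / √0.672 = 0.387 / 0.8198 ≈ 0.472.

0.472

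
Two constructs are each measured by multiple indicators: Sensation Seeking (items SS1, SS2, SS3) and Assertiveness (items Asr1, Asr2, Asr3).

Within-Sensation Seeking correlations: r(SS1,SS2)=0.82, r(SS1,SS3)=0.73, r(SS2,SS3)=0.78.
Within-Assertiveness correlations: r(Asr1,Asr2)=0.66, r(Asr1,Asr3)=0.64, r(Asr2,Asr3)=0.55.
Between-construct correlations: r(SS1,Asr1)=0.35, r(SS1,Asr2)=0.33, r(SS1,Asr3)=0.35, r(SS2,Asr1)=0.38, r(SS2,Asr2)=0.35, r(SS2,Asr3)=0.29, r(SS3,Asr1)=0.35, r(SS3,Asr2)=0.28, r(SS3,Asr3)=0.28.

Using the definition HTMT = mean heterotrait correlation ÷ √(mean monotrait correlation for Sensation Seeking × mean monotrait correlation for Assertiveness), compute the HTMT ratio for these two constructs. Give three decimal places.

Between-construct mean = 2.96/9 = 0.3289.
Mean within-SS = 2.33/3 = 0.7767; mean within-Asr = 1.85/3 = 0.6167.
Geometric mean = √(0.7767 × 0.6167) = 0.6921.
HTMT = 0.3289 / 0.6921 = 0.475.

0.475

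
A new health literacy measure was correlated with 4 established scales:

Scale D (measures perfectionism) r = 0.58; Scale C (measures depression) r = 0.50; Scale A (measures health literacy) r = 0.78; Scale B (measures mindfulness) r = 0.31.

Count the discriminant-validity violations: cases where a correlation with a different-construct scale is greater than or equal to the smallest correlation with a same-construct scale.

Convergent (same construct = health literacy): Scale A.
Smallest convergent = 0.78. Discriminant values: 0.58, 0.50, 0.31; count ≥ 0.78 → 0.

0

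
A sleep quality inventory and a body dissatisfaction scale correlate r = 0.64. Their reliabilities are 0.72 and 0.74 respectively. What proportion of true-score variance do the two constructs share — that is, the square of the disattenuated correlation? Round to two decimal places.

Disattenuated r = 0.64 / √(0.72 × 0.74) = 0.64 / 0.7299 = 0.8768.
Shared true-score variance = 0.8768² = 0.7688 ≈ 0.77.

0.77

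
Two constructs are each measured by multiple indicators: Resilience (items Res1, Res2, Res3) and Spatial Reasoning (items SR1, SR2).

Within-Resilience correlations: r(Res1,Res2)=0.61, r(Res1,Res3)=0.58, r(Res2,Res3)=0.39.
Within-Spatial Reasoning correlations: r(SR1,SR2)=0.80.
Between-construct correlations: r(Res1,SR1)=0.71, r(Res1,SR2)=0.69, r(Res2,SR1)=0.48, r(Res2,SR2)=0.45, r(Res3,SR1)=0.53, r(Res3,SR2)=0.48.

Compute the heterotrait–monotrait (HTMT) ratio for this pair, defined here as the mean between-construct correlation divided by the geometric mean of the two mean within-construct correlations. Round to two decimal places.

Between-construct mean = 3.34/6 = 0.5567.
Mean within-Res = 1.58/3 = 0.5267; mean within-SR = 0.80/1 = 0.8000.
Geometric mean = √(0.5267 × 0.8000) = 0.6491.
HTMT = 0.5567 / 0.6491 = 0.86.

0.86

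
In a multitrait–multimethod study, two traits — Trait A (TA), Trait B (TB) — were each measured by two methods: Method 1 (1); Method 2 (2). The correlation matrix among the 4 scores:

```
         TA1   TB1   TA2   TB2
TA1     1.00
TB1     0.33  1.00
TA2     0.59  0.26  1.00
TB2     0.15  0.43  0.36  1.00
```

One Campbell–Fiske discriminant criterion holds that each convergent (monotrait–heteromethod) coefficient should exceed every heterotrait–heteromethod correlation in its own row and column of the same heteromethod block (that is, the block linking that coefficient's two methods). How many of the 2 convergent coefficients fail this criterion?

Checking each validity diagonal entry against its comparison values:
TA (methods 1·2): 0.59 vs {0.15, 0.26} → pass.
TB (methods 1·2): 0.43 vs {0.26, 0.15} → pass.
0 of 2 fail.

0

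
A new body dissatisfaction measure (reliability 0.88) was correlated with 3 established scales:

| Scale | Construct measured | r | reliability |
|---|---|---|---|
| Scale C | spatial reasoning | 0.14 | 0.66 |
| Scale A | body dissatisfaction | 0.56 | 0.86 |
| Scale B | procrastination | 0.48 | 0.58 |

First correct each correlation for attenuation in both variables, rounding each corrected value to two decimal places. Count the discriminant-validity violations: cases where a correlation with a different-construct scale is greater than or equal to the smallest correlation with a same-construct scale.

Disattenuated r (r / √(r_scale · r_new)):
  Scale C (disc): 0.14 / √(0.66·0.88) = 0.18
  Scale A (conv): 0.56 / √(0.86·0.88) = 0.64
  Scale B (disc): 0.48 / √(0.58·0.88) = 0.67
Smallest convergent = 0.64. Discriminant values: 0.18, 0.67; count ≥ 0.64 → 1.

1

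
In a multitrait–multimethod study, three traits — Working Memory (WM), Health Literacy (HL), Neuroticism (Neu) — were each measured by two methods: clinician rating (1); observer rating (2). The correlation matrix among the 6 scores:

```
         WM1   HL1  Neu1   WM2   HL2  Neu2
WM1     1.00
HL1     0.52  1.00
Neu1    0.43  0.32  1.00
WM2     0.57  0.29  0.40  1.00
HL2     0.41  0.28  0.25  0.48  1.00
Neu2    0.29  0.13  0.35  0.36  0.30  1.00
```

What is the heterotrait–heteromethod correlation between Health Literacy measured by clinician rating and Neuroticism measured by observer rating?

Different traits and methods: r(HL1, Neu2) = 0.13.

0.13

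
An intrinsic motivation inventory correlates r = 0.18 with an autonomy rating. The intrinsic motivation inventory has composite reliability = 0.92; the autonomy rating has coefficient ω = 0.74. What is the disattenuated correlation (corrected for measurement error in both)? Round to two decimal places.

0.22

r_true = r_obs / √(r_xx · r_yy) = 0.18 / √(0.92 × 0.74) = 0.18 / √0.6808 = 0.18 / 0.8251 ≈ 0.22.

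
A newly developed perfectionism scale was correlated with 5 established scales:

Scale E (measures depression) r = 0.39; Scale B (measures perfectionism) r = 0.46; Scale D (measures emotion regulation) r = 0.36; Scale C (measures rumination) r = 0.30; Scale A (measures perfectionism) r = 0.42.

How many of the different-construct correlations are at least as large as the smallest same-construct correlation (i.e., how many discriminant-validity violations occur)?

0

Convergent (same construct = perfectionism): Scale B, Scale A.
Smallest convergent = 0.42. Discriminant values: 0.39, 0.36, 0.30; count ≥ 0.42 → 0.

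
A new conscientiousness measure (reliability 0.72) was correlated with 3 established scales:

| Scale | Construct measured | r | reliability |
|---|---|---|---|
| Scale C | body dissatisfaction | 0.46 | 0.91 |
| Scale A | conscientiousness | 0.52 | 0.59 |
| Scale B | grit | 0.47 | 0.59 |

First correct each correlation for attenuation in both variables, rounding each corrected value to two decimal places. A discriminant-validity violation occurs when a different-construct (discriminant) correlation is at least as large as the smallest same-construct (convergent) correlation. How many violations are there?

Disattenuated r (r / √(r_scale · r_new)):
  Scale C (disc): 0.46 / √(0.91·0.72) = 0.57
  Scale A (conv): 0.52 / √(0.59·0.72) = 0.80
  Scale B (disc): 0.47 / √(0.59·0.72) = 0.72
Smallest convergent = 0.80. Discriminant values: 0.57, 0.72; count ≥ 0.80 → 0.

0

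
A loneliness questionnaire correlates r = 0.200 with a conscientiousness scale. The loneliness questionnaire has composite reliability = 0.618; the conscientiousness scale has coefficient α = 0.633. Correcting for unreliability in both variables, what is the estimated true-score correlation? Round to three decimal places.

0.320

r_true = r_obs / √(r_xx · r_yy) = 0.200 / √(0.618 × 0.633) = 0.200 / √0.391194 = 0.200 / 0.6255 ≈ 0.320.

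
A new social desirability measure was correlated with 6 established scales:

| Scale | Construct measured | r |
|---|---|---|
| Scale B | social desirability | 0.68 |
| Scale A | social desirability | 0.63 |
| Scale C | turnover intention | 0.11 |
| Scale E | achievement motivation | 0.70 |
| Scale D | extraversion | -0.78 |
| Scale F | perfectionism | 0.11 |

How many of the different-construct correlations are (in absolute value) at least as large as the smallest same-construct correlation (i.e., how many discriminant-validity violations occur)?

Convergent (same construct = social desirability): Scale B, Scale A.
Smallest convergent = 0.63. Discriminant |r|: 0.11, 0.70, 0.78, 0.11; count ≥ 0.63 → 2.

2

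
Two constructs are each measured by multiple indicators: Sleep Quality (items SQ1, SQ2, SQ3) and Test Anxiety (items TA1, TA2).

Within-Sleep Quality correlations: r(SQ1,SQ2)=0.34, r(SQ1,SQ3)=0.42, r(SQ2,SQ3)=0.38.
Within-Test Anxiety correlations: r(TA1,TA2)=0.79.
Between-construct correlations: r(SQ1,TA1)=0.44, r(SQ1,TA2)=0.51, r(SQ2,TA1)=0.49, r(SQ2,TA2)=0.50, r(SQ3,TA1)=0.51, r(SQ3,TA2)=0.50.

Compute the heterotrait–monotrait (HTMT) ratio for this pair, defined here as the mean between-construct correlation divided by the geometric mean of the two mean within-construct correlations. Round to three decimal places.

0.897

Mean heterotrait r = 2.95/6 = 0.4917.
Mean within-SQ = 1.14/3 = 0.3800; mean within-TA = 0.79/1 = 0.7900.
Geometric mean = √(0.3800 × 0.7900) = 0.5479.
HTMT = 0.4917 / 0.5479 = 0.897.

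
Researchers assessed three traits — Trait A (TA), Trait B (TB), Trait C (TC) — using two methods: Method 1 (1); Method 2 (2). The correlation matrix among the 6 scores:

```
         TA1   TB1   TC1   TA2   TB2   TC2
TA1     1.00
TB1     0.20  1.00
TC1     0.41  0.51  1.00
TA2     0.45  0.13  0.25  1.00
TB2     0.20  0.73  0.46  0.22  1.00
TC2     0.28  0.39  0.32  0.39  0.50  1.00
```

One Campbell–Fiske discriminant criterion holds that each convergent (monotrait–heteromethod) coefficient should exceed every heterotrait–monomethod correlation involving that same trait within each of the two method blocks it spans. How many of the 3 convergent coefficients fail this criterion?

1

Each convergent coefficient versus the relevant comparison correlations:
TA (methods 1·2): 0.45 vs {0.20, 0.22, 0.41, 0.39} → pass.
TB (methods 1·2): 0.73 vs {0.20, 0.22, 0.51, 0.50} → pass.
TC (methods 1·2): 0.32 vs {0.41, 0.39, 0.51, 0.50} → fail.
1 of 3 fail.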